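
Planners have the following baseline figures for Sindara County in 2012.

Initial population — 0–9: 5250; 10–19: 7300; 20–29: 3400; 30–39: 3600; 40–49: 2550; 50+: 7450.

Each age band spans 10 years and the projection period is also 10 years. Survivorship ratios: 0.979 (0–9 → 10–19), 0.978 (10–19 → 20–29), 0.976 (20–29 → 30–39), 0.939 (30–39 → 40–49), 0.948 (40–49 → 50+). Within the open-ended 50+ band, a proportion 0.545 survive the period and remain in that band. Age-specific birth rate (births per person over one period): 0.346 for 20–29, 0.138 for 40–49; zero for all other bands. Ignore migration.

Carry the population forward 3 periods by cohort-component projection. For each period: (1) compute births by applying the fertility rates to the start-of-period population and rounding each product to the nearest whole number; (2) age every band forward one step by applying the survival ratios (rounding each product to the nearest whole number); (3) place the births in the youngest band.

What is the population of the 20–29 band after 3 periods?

— Period 1 —
Births: 3400 * 0.346 = 1176  |  2550 * 0.138 = 352 → 1528
10–19: 5250 * 0.979 = 5140
20–29: 7300 * 0.978 = 7139
30–39: 3400 * 0.976 = 3318
40–49: 3600 * 0.939 = 3380
50+: 2550 * 0.948 + 7450 * 0.545 = 2417 + 4060 = 6477
→ [1528, 5140, 7139, 3318, 3380, 6477]
— Period 2 —
Births: 7139 * 0.346 = 2470  |  3380 * 0.138 = 466 → 2936
10–19: 1528 * 0.979 = 1496
20–29: 5140 * 0.978 = 5027
30–39: 7139 * 0.976 = 6968
40–49: 3318 * 0.939 = 3116
50+: 3380 * 0.948 + 6477 * 0.545 = 3204 + 3530 = 6734
→ [2936, 1496, 5027, 6968, 3116, 6734]
— Period 3 —
Births: 5027 * 0.346 = 1739  |  3116 * 0.138 = 430 → 2169
10–19: 2936 * 0.979 = 2874
20–29: 1496 * 0.978 = 1463
30–39: 5027 * 0.976 = 4906
40–49: 6968 * 0.939 = 6543
50+: 3116 * 0.948 + 6734 * 0.545 = 2954 + 3670 = 6624
→ [2169, 2874, 1463, 4906, 6543, 6624]

1463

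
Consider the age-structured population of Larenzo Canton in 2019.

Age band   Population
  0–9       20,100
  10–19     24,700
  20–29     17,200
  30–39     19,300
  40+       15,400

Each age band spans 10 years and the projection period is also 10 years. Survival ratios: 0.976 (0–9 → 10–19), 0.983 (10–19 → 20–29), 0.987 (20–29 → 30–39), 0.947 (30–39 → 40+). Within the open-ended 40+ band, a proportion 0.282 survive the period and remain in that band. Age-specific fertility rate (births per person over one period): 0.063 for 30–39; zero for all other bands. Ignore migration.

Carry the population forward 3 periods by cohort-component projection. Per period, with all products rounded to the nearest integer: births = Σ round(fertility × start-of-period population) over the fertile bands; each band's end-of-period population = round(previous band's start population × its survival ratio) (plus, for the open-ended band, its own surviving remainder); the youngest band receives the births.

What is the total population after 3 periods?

51779

Call the bands 1 to 5, youngest first.
Period 1.
Births: 19300 × 0.063 = 1216
Band 2: 20100 × 0.976 = 19618
Band 3: 24700 × 0.983 = 24280
Band 4: 17200 × 0.987 = 16976
Band 5: 19300 × 0.947 + 15400 × 0.282 = 18277 + 4343 = 22620
→ [1216, 19618, 24280, 16976, 22620]
Period 2.
Births: 16976 × 0.063 = 1069
Band 2: 1216 × 0.976 = 1187
Band 3: 19618 × 0.983 = 19284
Band 4: 24280 × 0.987 = 23964
Band 5: 16976 × 0.947 + 22620 × 0.282 = 16076 + 6379 = 22455
→ [1069, 1187, 19284, 23964, 22455]
Period 3.
Births: 23964 × 0.063 = 1510
Band 2: 1069 × 0.976 = 1043
Band 3: 1187 × 0.983 = 1167
Band 4: 19284 × 0.987 = 19033
Band 5: 23964 × 0.947 + 22455 × 0.282 = 22694 + 6332 = 29026
→ [1510, 1043, 1167, 19033, 29026]
Total after period 3: 1510 + 1043 + 1167 + 19033 + 29026 = 51779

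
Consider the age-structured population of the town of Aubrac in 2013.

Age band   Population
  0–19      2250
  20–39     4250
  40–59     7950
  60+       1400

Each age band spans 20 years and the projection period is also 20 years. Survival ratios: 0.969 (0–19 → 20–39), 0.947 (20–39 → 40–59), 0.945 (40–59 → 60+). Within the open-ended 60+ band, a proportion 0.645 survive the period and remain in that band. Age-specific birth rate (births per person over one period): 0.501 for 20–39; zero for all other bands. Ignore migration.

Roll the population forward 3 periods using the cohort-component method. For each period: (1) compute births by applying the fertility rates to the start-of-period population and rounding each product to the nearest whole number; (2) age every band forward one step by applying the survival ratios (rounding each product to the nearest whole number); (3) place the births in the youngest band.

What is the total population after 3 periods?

Numbering the bands 1..4 from youngest to oldest:
Period 1.
Births: 4250 × 0.501 = 2129
Band 2: 2250 × 0.969 = 2180
Band 3: 4250 × 0.947 = 4025
Band 4: 7950 × 0.945 + 1400 × 0.645 = 7513 + 903 = 8416
Giving 2129 / 2180 / 4025 / 8416.
Period 2.
Births: 2180 × 0.501 = 1092
Band 2: 2129 × 0.969 = 2063
Band 3: 2180 × 0.947 = 2064
Band 4: 4025 × 0.945 + 8416 × 0.645 = 3804 + 5428 = 9232
Giving 1092 / 2063 / 2064 / 9232.
Period 3.
Births: 2063 × 0.501 = 1034
Band 2: 1092 × 0.969 = 1058
Band 3: 2063 × 0.947 = 1954
Band 4: 2064 × 0.945 + 9232 × 0.645 = 1950 + 5955 = 7905
Giving 1034 / 1058 / 1954 / 7905.
Total after period 3: 1034 + 1058 + 1954 + 7905 = 11951

11951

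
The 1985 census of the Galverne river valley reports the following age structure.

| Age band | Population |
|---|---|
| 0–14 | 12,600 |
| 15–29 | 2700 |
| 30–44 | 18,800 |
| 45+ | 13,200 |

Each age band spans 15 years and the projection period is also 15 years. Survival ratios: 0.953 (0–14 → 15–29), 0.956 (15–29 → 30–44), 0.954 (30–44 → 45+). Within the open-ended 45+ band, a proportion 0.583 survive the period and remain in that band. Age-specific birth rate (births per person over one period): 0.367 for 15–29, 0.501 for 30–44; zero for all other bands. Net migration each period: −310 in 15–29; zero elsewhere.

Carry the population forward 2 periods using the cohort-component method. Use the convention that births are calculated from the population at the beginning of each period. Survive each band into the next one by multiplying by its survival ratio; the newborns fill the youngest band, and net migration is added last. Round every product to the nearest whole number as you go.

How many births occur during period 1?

10410

Period 1:
Births: 2700 × 0.367 = 991 ; 18800 × 0.501 = 9419 — total 10410
15–29: 12600 × 0.953 = 12008
30–44: 2700 × 0.956 = 2581
45+: 18800 × 0.954 + 13200 × 0.583 = 17935 + 7696 = 25631
Net migration: 15–29 − 310 → 11698
Population now: 0–14=10410, 15–29=11698, 30–44=2581, 45+=25631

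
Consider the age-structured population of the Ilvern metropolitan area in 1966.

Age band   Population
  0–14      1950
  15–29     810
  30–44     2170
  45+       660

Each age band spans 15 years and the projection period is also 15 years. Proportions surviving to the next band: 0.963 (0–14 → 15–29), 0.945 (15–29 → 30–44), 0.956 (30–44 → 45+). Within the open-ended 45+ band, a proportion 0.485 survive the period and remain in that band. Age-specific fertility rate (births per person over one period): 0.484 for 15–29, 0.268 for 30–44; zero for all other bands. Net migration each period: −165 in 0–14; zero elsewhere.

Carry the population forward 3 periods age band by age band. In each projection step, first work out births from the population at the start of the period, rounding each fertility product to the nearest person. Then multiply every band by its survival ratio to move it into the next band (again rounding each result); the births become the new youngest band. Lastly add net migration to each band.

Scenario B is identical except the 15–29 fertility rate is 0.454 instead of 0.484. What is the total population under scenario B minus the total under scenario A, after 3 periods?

-110

Period 1:
Births: 810 × 0.484 = 392  |  2170 × 0.268 = 582 → 974
15–29: 1950 × 0.963 = 1878
30–44: 810 × 0.945 = 765
45+: 2170 × 0.956 + 660 × 0.485 = 2075 + 320 = 2395
Net migration: 0–14 − 165 → 809
Giving 809 / 1878 / 765 / 2395.
Period 2:
Births: 1878 × 0.484 = 909  |  765 × 0.268 = 205 → 1114
15–29: 809 × 0.963 = 779
30–44: 1878 × 0.945 = 1775
45+: 765 × 0.956 + 2395 × 0.485 = 731 + 1162 = 1893
Net migration: 0–14 − 165 → 949
Giving 949 / 779 / 1775 / 1893.
Period 3:
Births: 779 × 0.484 = 377  |  1775 × 0.268 = 476 → 853
15–29: 949 × 0.963 = 914
30–44: 779 × 0.945 = 736
45+: 1775 × 0.956 + 1893 × 0.485 = 1697 + 918 = 2615
Net migration: 0–14 − 165 → 688
Giving 688 / 914 / 736 / 2615.
Scenario A total after 3 periods: 4953
Scenario B projection —
Period 1:
Births: 810 × 0.454 = 368  |  2170 × 0.268 = 582 → 950
15–29: 1950 × 0.963 = 1878
30–44: 810 × 0.945 = 765
45+: 2170 × 0.956 + 660 × 0.485 = 2075 + 320 = 2395
Net migration: 0–14 − 165 → 785
Giving 785 / 1878 / 765 / 2395.
Period 2:
Births: 1878 × 0.454 = 853  |  765 × 0.268 = 205 → 1058
15–29: 785 × 0.963 = 756
30–44: 1878 × 0.945 = 1775
45+: 765 × 0.956 + 2395 × 0.485 = 731 + 1162 = 1893
Net migration: 0–14 − 165 → 893
Giving 893 / 756 / 1775 / 1893.
Period 3:
Births: 756 × 0.454 = 343  |  1775 × 0.268 = 476 → 819
15–29: 893 × 0.963 = 860
30–44: 756 × 0.945 = 714
45+: 1775 × 0.956 + 1893 × 0.485 = 1697 + 918 = 2615
Net migration: 0–14 − 165 → 654
Giving 654 / 860 / 714 / 2615.
Scenario B total after 3 periods: 4843
Difference B − A = 4843 − 4953 = -110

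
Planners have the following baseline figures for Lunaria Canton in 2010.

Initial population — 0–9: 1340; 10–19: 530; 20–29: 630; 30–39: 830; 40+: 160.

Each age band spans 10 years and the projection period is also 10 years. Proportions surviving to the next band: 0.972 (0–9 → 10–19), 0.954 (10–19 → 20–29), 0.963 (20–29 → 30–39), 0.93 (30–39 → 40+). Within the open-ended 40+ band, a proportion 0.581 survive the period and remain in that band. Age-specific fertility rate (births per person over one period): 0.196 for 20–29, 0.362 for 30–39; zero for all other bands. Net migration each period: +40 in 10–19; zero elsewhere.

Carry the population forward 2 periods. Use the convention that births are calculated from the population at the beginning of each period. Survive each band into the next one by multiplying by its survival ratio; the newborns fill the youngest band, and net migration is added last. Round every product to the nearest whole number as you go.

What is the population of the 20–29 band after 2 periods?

1280

(Groups numbered youngest = 1 to oldest = 5.)
[period 1]
Births: 630 × 0.196 = 123 ; 830 × 0.362 = 300 — total 423
Group 2: 1340 × 0.972 = 1302
Group 3: 530 × 0.954 = 506
Group 4: 630 × 0.963 = 607
Group 5: 830 × 0.93 + 160 × 0.581 = 772 + 93 = 865
Net migration: Group 2 + 40 → 1342
Giving 423 / 1342 / 506 / 607 / 865.
[period 2]
Births: 506 × 0.196 = 99 ; 607 × 0.362 = 220 — total 319
Group 2: 423 × 0.972 = 411
Group 3: 1342 × 0.954 = 1280
Group 4: 506 × 0.963 = 487
Group 5: 607 × 0.93 + 865 × 0.581 = 565 + 503 = 1068
Net migration: Group 2 + 40 → 451
Giving 319 / 451 / 1280 / 487 / 1068.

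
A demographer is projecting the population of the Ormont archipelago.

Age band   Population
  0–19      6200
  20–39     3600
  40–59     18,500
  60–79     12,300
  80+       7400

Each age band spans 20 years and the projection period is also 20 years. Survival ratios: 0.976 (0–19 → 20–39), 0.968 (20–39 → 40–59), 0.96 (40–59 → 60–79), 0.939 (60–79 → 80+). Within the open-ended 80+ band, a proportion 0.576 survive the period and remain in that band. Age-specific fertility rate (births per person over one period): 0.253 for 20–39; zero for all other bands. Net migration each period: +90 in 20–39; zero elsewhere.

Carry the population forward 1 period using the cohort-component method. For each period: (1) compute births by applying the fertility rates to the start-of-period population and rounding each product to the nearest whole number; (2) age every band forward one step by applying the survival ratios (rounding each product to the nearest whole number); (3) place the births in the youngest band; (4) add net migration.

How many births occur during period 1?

911

Period 1.
Births: 3600 × 0.253 = 911
20–39: 6200 × 0.976 = 6051
40–59: 3600 × 0.968 = 3485
60–79: 18500 × 0.96 = 17760
80+: 12300 × 0.939 + 7400 × 0.576 = 11550 + 4262 = 15812
Net migration: 20–39 + 90 → 6141
Giving 911 / 6141 / 3485 / 17760 / 15812.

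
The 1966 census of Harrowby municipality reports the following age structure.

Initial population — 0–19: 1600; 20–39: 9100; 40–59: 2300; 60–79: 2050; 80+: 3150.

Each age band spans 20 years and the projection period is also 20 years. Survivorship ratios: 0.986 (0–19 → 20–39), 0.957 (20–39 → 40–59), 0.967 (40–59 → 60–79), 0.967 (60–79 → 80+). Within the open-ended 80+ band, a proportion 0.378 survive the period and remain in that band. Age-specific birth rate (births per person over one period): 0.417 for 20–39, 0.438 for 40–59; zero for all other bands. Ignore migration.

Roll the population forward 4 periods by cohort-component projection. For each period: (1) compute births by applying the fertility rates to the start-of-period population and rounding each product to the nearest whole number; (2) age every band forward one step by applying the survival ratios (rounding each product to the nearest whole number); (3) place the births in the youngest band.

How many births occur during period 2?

4473

After projecting period 1:
Births: 9100 * 0.417 = 3795  |  2300 * 0.438 = 1007 → total 4802
20–39: 1600 * 0.986 = 1578
40–59: 9100 * 0.957 = 8709
60–79: 2300 * 0.967 = 2224
80+: 2050 * 0.967 + 3150 * 0.378 = 1982 + 1191 = 3173
Giving 4802 / 1578 / 8709 / 2224 / 3173.
After projecting period 2:
Births: 1578 * 0.417 = 658  |  8709 * 0.438 = 3815 → total 4473
20–39: 4802 * 0.986 = 4735
40–59: 1578 * 0.957 = 1510
60–79: 8709 * 0.967 = 8422
80+: 2224 * 0.967 + 3173 * 0.378 = 2151 + 1199 = 3350
Giving 4473 / 4735 / 1510 / 8422 / 3350.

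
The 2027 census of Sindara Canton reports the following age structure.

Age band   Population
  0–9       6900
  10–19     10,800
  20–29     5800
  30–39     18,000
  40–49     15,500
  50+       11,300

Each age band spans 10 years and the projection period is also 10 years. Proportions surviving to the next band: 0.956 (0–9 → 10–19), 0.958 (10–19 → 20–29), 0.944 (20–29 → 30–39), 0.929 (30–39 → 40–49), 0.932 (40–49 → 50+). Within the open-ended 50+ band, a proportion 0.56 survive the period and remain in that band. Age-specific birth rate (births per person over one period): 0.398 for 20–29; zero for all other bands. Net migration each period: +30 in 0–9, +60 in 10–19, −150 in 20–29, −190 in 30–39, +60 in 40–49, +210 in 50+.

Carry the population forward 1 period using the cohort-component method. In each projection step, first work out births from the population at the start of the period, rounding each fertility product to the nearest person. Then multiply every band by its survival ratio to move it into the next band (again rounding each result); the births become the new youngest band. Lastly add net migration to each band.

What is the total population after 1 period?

[period 1]
Births: 5800 * 0.398 = 2308
10–19: 6900 * 0.956 = 6596
20–29: 10800 * 0.958 = 10346
30–39: 5800 * 0.944 = 5475
40–49: 18000 * 0.929 = 16722
50+: 15500 * 0.932 + 11300 * 0.56 = 14446 + 6328 = 20774
Net migration: 0–9 + 30 → 2338; 10–19 + 60 → 6656; 20–29 − 150 → 10196; 30–39 − 190 → 5285; 40–49 + 60 → 16782; 50+ + 210 → 20984
→ [2338, 6656, 10196, 5285, 16782, 20984]
Total after period 1: 2338 + 6656 + 10196 + 5285 + 16782 + 20984 = 62241

62241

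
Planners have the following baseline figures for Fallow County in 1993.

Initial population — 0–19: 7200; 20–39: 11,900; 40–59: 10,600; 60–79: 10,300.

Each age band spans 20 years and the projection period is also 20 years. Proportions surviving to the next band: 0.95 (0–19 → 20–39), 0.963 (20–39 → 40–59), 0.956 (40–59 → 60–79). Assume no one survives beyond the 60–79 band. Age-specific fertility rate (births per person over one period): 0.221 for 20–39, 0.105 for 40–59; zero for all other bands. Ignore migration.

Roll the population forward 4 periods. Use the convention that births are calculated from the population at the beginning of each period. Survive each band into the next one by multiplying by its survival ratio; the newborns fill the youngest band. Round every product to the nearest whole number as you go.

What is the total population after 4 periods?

Period 1.
Births: 11900 * 0.221 = 2630, 10600 * 0.105 = 1113 ⇒ total 3743
20–39: 7200 * 0.95 = 6840
40–59: 11900 * 0.963 = 11460
60–79: 10600 * 0.956 = 10134
→ [3743, 6840, 11460, 10134]
Period 2.
Births: 6840 * 0.221 = 1512, 11460 * 0.105 = 1203 ⇒ total 2715
20–39: 3743 * 0.95 = 3556
40–59: 6840 * 0.963 = 6587
60–79: 11460 * 0.956 = 10956
→ [2715, 3556, 6587, 10956]
Period 3.
Births: 3556 * 0.221 = 786, 6587 * 0.105 = 692 ⇒ total 1478
20–39: 2715 * 0.95 = 2579
40–59: 3556 * 0.963 = 3424
60–79: 6587 * 0.956 = 6297
→ [1478, 2579, 3424, 6297]
Period 4.
Births: 2579 * 0.221 = 570, 3424 * 0.105 = 360 ⇒ total 930
20–39: 1478 * 0.95 = 1404
40–59: 2579 * 0.963 = 2484
60–79: 3424 * 0.956 = 3273
→ [930, 1404, 2484, 3273]
Total after period 4: 930 + 1404 + 2484 + 3273 = 8091

8091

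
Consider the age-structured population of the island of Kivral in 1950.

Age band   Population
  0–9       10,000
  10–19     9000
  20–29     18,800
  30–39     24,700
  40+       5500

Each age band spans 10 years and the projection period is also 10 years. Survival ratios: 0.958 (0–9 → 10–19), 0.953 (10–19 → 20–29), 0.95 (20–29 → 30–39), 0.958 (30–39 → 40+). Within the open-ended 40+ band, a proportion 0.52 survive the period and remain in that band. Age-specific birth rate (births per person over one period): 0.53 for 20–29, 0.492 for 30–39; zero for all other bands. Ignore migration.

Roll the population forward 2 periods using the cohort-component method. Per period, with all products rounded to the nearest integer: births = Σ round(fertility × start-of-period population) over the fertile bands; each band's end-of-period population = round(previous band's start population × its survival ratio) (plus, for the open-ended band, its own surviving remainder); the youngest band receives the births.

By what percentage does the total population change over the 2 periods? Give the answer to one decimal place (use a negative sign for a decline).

21.6

(Groups numbered youngest = 1 to oldest = 5.)
[period 1]
Births: 18800 * 0.53 = 9964 ; 24700 * 0.492 = 12152 → total 22116
Group 2: 10000 * 0.958 = 9580
Group 3: 9000 * 0.953 = 8577
Group 4: 18800 * 0.95 = 17860
Group 5: 24700 * 0.958 + 5500 * 0.52 = 23663 + 2860 = 26523
End of period: [22116, 9580, 8577, 17860, 26523]
[period 2]
Births: 8577 * 0.53 = 4546 ; 17860 * 0.492 = 8787 → total 13333
Group 2: 22116 * 0.958 = 21187
Group 3: 9580 * 0.953 = 9130
Group 4: 8577 * 0.95 = 8148
Group 5: 17860 * 0.958 + 26523 * 0.52 = 17110 + 13792 = 30902
End of period: [13333, 21187, 9130, 8148, 30902]
Total: 68000 → 82700; change = 14700; percentage change = 21.6%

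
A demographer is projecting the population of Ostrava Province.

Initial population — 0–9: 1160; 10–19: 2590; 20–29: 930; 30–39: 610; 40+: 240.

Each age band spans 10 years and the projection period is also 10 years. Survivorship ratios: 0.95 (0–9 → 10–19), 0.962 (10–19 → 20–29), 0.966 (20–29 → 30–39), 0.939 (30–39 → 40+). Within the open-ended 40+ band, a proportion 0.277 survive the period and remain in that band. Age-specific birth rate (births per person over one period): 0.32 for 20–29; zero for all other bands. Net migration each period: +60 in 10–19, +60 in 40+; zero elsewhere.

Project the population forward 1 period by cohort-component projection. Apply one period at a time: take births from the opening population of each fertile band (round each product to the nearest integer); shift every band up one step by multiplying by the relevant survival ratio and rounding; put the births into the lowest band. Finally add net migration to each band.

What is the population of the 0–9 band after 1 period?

Let group 1 be 0–9 through group 5 = 40+.
[period 1]
Births: 930 × 0.32 = 298
Group 2: 1160 × 0.95 = 1102
Group 3: 2590 × 0.962 = 2492
Group 4: 930 × 0.966 = 898
Group 5: 610 × 0.939 + 240 × 0.277 = 573 + 66 = 639
Net migration: Group 2 + 60 → 1162; Group 5 + 60 → 699
Population now: 0–9=298, 10–19=1162, 20–29=2492, 30–39=898, 40+=699

298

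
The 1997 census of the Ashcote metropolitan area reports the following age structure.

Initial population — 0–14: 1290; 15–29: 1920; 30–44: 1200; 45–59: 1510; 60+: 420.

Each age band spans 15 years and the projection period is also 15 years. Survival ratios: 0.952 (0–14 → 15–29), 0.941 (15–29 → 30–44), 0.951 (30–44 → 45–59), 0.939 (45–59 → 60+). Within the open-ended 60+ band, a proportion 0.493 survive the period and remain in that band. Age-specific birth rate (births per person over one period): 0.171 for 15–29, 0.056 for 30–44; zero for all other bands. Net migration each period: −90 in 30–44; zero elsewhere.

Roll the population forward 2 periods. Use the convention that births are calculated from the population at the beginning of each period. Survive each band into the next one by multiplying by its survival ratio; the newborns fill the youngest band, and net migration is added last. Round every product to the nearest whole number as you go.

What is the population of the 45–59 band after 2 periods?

Let band 1 be 0–14 through band 5 = 60+.
After projecting period 1:
Births: 1920 * 0.171 = 328  |  1200 * 0.056 = 67 ⇒ total 395
Band 2: 1290 * 0.952 = 1228
Band 3: 1920 * 0.941 = 1807
Band 4: 1200 * 0.951 = 1141
Band 5: 1510 * 0.939 + 420 * 0.493 = 1418 + 207 = 1625
Net migration: Band 3 − 90 → 1717
→ [395, 1228, 1717, 1141, 1625]
After projecting period 2:
Births: 1228 * 0.171 = 210  |  1717 * 0.056 = 96 ⇒ total 306
Band 2: 395 * 0.952 = 376
Band 3: 1228 * 0.941 = 1156
Band 4: 1717 * 0.951 = 1633
Band 5: 1141 * 0.939 + 1625 * 0.493 = 1071 + 801 = 1872
Net migration: Band 3 − 90 → 1066
→ [306, 376, 1066, 1633, 1872]

1633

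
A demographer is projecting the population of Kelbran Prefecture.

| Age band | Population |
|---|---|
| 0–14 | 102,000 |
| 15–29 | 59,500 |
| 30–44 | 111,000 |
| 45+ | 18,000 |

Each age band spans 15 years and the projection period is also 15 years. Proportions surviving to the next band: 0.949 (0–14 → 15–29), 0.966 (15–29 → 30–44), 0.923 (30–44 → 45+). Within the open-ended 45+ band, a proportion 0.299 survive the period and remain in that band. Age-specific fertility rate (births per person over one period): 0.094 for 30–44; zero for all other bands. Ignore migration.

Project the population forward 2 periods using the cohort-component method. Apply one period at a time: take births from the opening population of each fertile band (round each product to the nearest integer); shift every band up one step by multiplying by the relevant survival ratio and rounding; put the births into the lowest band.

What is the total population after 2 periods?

194106

Call the bands 1 to 4, youngest first.
Period 1.
Births: 111000 × 0.094 = 10434
Band 2: 102000 × 0.949 = 96798
Band 3: 59500 × 0.966 = 57477
Band 4: 111000 × 0.923 + 18000 × 0.299 = 102453 + 5382 = 107835
→ [10434, 96798, 57477, 107835]
Period 2.
Births: 57477 × 0.094 = 5403
Band 2: 10434 × 0.949 = 9902
Band 3: 96798 × 0.966 = 93507
Band 4: 57477 × 0.923 + 107835 × 0.299 = 53051 + 32243 = 85294
→ [5403, 9902, 93507, 85294]
Total after period 2: 5403 + 9902 + 93507 + 85294 = 194106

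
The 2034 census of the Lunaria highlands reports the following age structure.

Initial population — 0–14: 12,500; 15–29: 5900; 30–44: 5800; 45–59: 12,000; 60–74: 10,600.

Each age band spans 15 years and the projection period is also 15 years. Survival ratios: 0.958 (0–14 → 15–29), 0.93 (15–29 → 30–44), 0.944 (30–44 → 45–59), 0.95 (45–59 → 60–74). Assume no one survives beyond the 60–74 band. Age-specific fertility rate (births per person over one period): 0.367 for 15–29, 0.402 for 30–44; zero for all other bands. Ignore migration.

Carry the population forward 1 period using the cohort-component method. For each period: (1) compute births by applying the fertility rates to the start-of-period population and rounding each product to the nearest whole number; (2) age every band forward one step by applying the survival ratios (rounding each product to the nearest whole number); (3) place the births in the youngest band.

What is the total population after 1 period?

— Period 1 —
Births: 5900 × 0.367 = 2165, 5800 × 0.402 = 2332 → total 4497
15–29: 12500 × 0.958 = 11975
30–44: 5900 × 0.93 = 5487
45–59: 5800 × 0.944 = 5475
60–74: 12000 × 0.95 = 11400
→ [4497, 11975, 5487, 5475, 11400]
Total after period 1: 4497 + 11975 + 5487 + 5475 + 11400 = 38834

38834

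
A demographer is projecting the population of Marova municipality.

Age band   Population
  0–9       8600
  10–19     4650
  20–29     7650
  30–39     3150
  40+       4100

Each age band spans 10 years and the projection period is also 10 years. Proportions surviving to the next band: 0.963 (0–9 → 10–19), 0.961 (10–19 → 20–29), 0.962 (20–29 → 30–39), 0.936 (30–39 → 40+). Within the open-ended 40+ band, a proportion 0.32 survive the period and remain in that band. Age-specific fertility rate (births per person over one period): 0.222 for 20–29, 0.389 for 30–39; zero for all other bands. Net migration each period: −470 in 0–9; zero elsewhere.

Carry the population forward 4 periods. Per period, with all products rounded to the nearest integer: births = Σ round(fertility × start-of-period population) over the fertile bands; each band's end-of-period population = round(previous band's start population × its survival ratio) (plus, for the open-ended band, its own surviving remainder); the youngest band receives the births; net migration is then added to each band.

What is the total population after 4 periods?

20488

[period 1]
Births: 7650 × 0.222 = 1698, 3150 × 0.389 = 1225 ⇒ total 2923
10–19: 8600 × 0.963 = 8282
20–29: 4650 × 0.961 = 4469
30–39: 7650 × 0.962 = 7359
40+: 3150 × 0.936 + 4100 × 0.32 = 2948 + 1312 = 4260
Net migration: 0–9 − 470 → 2453
Population now: 0–9=2453, 10–19=8282, 20–29=4469, 30–39=7359, 40+=4260
[period 2]
Births: 4469 × 0.222 = 992, 7359 × 0.389 = 2863 ⇒ total 3855
10–19: 2453 × 0.963 = 2362
20–29: 8282 × 0.961 = 7959
30–39: 4469 × 0.962 = 4299
40+: 7359 × 0.936 + 4260 × 0.32 = 6888 + 1363 = 8251
Net migration: 0–9 − 470 → 3385
Population now: 0–9=3385, 10–19=2362, 20–29=7959, 30–39=4299, 40+=8251
[period 3]
Births: 7959 × 0.222 = 1767, 4299 × 0.389 = 1672 ⇒ total 3439
10–19: 3385 × 0.963 = 3260
20–29: 2362 × 0.961 = 2270
30–39: 7959 × 0.962 = 7657
40+: 4299 × 0.936 + 8251 × 0.32 = 4024 + 2640 = 6664
Net migration: 0–9 − 470 → 2969
Population now: 0–9=2969, 10–19=3260, 20–29=2270, 30–39=7657, 40+=6664
[period 4]
Births: 2270 × 0.222 = 504, 7657 × 0.389 = 2979 ⇒ total 3483
10–19: 2969 × 0.963 = 2859
20–29: 3260 × 0.961 = 3133
30–39: 2270 × 0.962 = 2184
40+: 7657 × 0.936 + 6664 × 0.32 = 7167 + 2132 = 9299
Net migration: 0–9 − 470 → 3013
Population now: 0–9=3013, 10–19=2859, 20–29=3133, 30–39=2184, 40+=9299
Total after period 4: 3013 + 2859 + 3133 + 2184 + 9299 = 20488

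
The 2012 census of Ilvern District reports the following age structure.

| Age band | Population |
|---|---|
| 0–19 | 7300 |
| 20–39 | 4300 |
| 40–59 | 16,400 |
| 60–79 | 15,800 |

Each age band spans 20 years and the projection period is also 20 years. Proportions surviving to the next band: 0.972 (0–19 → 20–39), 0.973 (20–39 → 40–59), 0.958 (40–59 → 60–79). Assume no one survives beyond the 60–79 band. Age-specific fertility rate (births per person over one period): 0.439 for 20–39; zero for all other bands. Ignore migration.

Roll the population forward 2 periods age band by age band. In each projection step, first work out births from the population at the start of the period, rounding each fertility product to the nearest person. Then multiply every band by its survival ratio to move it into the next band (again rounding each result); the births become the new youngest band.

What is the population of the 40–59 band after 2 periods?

Numbering the bands 1..4 from youngest to oldest:
— Period 1 —
Births: 4300 × 0.439 = 1888
Band 2: 7300 × 0.972 = 7096
Band 3: 4300 × 0.973 = 4184
Band 4: 16400 × 0.958 = 15711
End of period: [1888, 7096, 4184, 15711]
— Period 2 —
Births: 7096 × 0.439 = 3115
Band 2: 1888 × 0.972 = 1835
Band 3: 7096 × 0.973 = 6904
Band 4: 4184 × 0.958 = 4008
End of period: [3115, 1835, 6904, 4008]

6904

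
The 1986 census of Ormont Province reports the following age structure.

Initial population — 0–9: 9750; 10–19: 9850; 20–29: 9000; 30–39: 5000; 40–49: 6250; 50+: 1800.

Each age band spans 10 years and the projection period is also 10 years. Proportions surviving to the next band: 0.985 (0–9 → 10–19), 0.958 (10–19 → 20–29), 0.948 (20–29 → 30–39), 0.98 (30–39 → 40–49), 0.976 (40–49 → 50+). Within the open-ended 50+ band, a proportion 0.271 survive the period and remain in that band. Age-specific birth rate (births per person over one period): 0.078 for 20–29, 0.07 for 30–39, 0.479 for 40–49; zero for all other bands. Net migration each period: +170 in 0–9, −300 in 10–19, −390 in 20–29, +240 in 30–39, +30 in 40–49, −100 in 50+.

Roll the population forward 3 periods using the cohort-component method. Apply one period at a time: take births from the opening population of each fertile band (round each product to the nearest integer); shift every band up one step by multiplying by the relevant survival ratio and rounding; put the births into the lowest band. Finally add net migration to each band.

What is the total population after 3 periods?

Let group 1 be 0–9 through group 6 = 50+.
Period 1.
Births: 9000 × 0.078 = 702 ; 5000 × 0.07 = 350 ; 6250 × 0.479 = 2994 — total 4046
Group 2: 9750 × 0.985 = 9604
Group 3: 9850 × 0.958 = 9436
Group 4: 9000 × 0.948 = 8532
Group 5: 5000 × 0.98 = 4900
Group 6: 6250 × 0.976 + 1800 × 0.271 = 6100 + 488 = 6588
Net migration: Group 1 + 170 → 4216; Group 2 − 300 → 9304; Group 3 − 390 → 9046; Group 4 + 240 → 8772; Group 5 + 30 → 4930; Group 6 − 100 → 6488
→ [4216, 9304, 9046, 8772, 4930, 6488]
Period 2.
Births: 9046 × 0.078 = 706 ; 8772 × 0.07 = 614 ; 4930 × 0.479 = 2361 — total 3681
Group 2: 4216 × 0.985 = 4153
Group 3: 9304 × 0.958 = 8913
Group 4: 9046 × 0.948 = 8576
Group 5: 8772 × 0.98 = 8597
Group 6: 4930 × 0.976 + 6488 × 0.271 = 4812 + 1758 = 6570
Net migration: Group 1 + 170 → 3851; Group 2 − 300 → 3853; Group 3 − 390 → 8523; Group 4 + 240 → 8816; Group 5 + 30 → 8627; Group 6 − 100 → 6470
→ [3851, 3853, 8523, 8816, 8627, 6470]
Period 3.
Births: 8523 × 0.078 = 665 ; 8816 × 0.07 = 617 ; 8627 × 0.479 = 4132 — total 5414
Group 2: 3851 × 0.985 = 3793
Group 3: 3853 × 0.958 = 3691
Group 4: 8523 × 0.948 = 8080
Group 5: 8816 × 0.98 = 8640
Group 6: 8627 × 0.976 + 6470 × 0.271 = 8420 + 1753 = 10173
Net migration: Group 1 + 170 → 5584; Group 2 − 300 → 3493; Group 3 − 390 → 3301; Group 4 + 240 → 8320; Group 5 + 30 → 8670; Group 6 − 100 → 10073
→ [5584, 3493, 3301, 8320, 8670, 10073]
Total after period 3: 5584 + 3493 + 3301 + 8320 + 8670 + 10073 = 39441

39441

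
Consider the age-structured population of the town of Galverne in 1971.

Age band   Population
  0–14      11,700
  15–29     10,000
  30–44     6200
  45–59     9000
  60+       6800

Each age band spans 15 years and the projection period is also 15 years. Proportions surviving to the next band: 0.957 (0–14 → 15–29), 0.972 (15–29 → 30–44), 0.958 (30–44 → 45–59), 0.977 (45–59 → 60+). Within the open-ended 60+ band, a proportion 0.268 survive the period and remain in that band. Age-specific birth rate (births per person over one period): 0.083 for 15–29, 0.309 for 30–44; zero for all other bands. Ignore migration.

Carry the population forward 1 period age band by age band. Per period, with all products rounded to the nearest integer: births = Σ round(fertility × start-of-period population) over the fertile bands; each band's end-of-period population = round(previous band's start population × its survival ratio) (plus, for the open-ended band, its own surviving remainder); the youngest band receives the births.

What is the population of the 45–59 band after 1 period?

5940

Period 1.
Births: 10000 * 0.083 = 830, 6200 * 0.309 = 1916 — total 2746
15–29: 11700 * 0.957 = 11197
30–44: 10000 * 0.972 = 9720
45–59: 6200 * 0.958 = 5940
60+: 9000 * 0.977 + 6800 * 0.268 = 8793 + 1822 = 10615
Giving 2746 / 11197 / 9720 / 5940 / 10615.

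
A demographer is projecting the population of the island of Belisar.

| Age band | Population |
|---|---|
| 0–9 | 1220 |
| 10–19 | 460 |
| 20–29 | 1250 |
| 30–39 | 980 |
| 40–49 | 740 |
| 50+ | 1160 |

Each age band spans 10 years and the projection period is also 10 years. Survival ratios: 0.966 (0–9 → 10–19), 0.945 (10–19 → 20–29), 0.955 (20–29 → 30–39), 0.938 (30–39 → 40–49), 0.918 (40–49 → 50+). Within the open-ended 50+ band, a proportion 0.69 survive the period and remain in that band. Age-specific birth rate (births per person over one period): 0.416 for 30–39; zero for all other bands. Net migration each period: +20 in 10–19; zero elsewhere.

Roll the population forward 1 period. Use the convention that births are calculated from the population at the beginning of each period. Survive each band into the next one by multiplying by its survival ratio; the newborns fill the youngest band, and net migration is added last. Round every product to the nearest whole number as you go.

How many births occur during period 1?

408

Call the bands 1 to 6, youngest first.
— Period 1 —
Births: 980 × 0.416 = 408
Band 2: 1220 × 0.966 = 1179
Band 3: 460 × 0.945 = 435
Band 4: 1250 × 0.955 = 1194
Band 5: 980 × 0.938 = 919
Band 6: 740 × 0.918 + 1160 × 0.69 = 679 + 800 = 1479
Net migration: Band 2 + 20 → 1199
Giving 408 / 1199 / 435 / 1194 / 919 / 1479.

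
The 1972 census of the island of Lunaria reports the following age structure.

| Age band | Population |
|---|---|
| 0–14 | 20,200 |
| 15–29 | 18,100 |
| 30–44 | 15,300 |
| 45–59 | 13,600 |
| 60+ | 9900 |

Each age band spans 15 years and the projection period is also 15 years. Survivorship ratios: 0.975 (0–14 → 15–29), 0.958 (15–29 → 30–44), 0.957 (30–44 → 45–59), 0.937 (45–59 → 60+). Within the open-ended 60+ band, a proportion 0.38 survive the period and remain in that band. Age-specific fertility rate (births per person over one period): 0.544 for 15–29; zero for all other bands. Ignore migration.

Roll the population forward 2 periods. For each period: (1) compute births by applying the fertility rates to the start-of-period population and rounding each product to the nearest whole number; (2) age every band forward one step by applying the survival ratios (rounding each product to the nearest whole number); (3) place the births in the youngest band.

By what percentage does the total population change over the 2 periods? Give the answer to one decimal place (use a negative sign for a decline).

Call the bands 1 to 5, youngest first.
Period 1:
Births: 18100 * 0.544 = 9846
Band 2: 20200 * 0.975 = 19695
Band 3: 18100 * 0.958 = 17340
Band 4: 15300 * 0.957 = 14642
Band 5: 13600 * 0.937 + 9900 * 0.38 = 12743 + 3762 = 16505
Giving 9846 / 19695 / 17340 / 14642 / 16505.
Period 2:
Births: 19695 * 0.544 = 10714
Band 2: 9846 * 0.975 = 9600
Band 3: 19695 * 0.958 = 18868
Band 4: 17340 * 0.957 = 16594
Band 5: 14642 * 0.937 + 16505 * 0.38 = 13720 + 6272 = 19992
Giving 10714 / 9600 / 18868 / 16594 / 19992.
Total: 77100 → 75768; change = -1332; percentage change = -1.7%

-1.7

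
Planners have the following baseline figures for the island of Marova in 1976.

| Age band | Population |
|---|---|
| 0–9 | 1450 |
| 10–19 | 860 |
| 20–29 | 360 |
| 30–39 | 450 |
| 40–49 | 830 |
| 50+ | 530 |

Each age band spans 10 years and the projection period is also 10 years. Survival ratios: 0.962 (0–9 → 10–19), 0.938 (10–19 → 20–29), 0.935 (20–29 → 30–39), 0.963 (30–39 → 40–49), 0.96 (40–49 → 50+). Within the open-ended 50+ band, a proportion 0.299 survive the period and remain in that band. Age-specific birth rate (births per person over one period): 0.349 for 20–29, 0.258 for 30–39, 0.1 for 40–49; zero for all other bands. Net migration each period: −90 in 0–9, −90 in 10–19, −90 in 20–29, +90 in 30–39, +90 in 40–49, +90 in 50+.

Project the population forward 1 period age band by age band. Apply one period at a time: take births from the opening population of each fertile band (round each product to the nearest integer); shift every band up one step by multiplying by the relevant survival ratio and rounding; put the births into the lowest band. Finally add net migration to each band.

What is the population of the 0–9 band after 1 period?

[period 1]
Births: 360 × 0.349 = 126 ; 450 × 0.258 = 116 ; 830 × 0.1 = 83 → total 325
10–19: 1450 × 0.962 = 1395
20–29: 860 × 0.938 = 807
30–39: 360 × 0.935 = 337
40–49: 450 × 0.963 = 433
50+: 830 × 0.96 + 530 × 0.299 = 797 + 158 = 955
Net migration: 0–9 − 90 → 235; 10–19 − 90 → 1305; 20–29 − 90 → 717; 30–39 + 90 → 427; 40–49 + 90 → 523; 50+ + 90 → 1045
Giving 235 / 1305 / 717 / 427 / 523 / 1045.

235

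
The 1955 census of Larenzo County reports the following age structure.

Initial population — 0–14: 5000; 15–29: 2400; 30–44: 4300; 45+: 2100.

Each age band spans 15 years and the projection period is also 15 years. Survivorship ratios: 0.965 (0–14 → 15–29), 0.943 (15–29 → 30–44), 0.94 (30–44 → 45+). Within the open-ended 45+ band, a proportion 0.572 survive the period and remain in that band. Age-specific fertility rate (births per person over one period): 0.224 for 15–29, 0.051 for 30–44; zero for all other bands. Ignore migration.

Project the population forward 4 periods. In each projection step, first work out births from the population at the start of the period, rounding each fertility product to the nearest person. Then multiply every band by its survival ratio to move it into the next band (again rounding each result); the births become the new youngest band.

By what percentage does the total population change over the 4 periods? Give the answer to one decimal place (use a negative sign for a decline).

Numbering the bands 1..4 from youngest to oldest:
Period 1.
Births: 2400 × 0.224 = 538  |  4300 × 0.051 = 219 — total 757
Band 2: 5000 × 0.965 = 4825
Band 3: 2400 × 0.943 = 2263
Band 4: 4300 × 0.94 + 2100 × 0.572 = 4042 + 1201 = 5243
End of period: [757, 4825, 2263, 5243]
Period 2.
Births: 4825 × 0.224 = 1081  |  2263 × 0.051 = 115 — total 1196
Band 2: 757 × 0.965 = 731
Band 3: 4825 × 0.943 = 4550
Band 4: 2263 × 0.94 + 5243 × 0.572 = 2127 + 2999 = 5126
End of period: [1196, 731, 4550, 5126]
Period 3.
Births: 731 × 0.224 = 164  |  4550 × 0.051 = 232 — total 396
Band 2: 1196 × 0.965 = 1154
Band 3: 731 × 0.943 = 689
Band 4: 4550 × 0.94 + 5126 × 0.572 = 4277 + 2932 = 7209
End of period: [396, 1154, 689, 7209]
Period 4.
Births: 1154 × 0.224 = 258  |  689 × 0.051 = 35 — total 293
Band 2: 396 × 0.965 = 382
Band 3: 1154 × 0.943 = 1088
Band 4: 689 × 0.94 + 7209 × 0.572 = 648 + 4124 = 4772
End of period: [293, 382, 1088, 4772]
Total: 13800 → 6535; change = -7265; percentage change = -52.6%

-52.6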